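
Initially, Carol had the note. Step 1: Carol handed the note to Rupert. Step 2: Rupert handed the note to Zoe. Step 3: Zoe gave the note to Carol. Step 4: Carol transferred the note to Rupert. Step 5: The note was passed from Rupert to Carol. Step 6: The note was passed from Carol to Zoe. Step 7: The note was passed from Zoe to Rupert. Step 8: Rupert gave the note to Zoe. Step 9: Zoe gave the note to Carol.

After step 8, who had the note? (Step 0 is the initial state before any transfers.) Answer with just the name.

Tracking the note holder through step 8:
After step 0 (start): Carol
After step 1: Rupert
After step 2: Zoe
After step 3: Carol
After step 4: Rupert
After step 5: Carol
After step 6: Zoe
After step 7: Rupert
After step 8: Zoe

At step 8, the holder is Zoe.

Answer: Zoe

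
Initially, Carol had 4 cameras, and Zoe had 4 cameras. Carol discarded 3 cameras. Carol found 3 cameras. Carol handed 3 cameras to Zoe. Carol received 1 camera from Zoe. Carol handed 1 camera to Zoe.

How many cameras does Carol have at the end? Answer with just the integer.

Answer: 1

Derivation:
Tracking counts step by step:
Start: Carol=4, Zoe=4
Event 1 (Carol -3): Carol: 4 -> 1. State: Carol=1, Zoe=4
Event 2 (Carol +3): Carol: 1 -> 4. State: Carol=4, Zoe=4
Event 3 (Carol -> Zoe, 3): Carol: 4 -> 1, Zoe: 4 -> 7. State: Carol=1, Zoe=7
Event 4 (Zoe -> Carol, 1): Zoe: 7 -> 6, Carol: 1 -> 2. State: Carol=2, Zoe=6
Event 5 (Carol -> Zoe, 1): Carol: 2 -> 1, Zoe: 6 -> 7. State: Carol=1, Zoe=7

Carol's final count: 1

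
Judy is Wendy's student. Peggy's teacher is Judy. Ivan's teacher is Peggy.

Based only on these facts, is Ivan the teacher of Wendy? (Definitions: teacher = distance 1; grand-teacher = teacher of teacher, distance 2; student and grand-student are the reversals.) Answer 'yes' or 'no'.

Answer: no

Derivation:
Reconstructing the teacher chain from the given facts:
  Wendy -> Judy -> Peggy -> Ivan
(each arrow means 'teacher of the next')
Positions in the chain (0 = top):
  position of Wendy: 0
  position of Judy: 1
  position of Peggy: 2
  position of Ivan: 3

Ivan is at position 3, Wendy is at position 0; signed distance (j - i) = -3.
'teacher' requires j - i = 1. Actual distance is -3, so the relation does NOT hold.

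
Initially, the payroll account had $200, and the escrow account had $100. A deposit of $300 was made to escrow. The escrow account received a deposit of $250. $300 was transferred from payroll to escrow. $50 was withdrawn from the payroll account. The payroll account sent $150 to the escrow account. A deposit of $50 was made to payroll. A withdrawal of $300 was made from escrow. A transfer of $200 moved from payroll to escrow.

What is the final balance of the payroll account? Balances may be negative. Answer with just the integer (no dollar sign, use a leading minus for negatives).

Answer: -450

Derivation:
Tracking account balances step by step:
Start: payroll=200, escrow=100
Event 1 (deposit 300 to escrow): escrow: 100 + 300 = 400. Balances: payroll=200, escrow=400
Event 2 (deposit 250 to escrow): escrow: 400 + 250 = 650. Balances: payroll=200, escrow=650
Event 3 (transfer 300 payroll -> escrow): payroll: 200 - 300 = -100, escrow: 650 + 300 = 950. Balances: payroll=-100, escrow=950
Event 4 (withdraw 50 from payroll): payroll: -100 - 50 = -150. Balances: payroll=-150, escrow=950
Event 5 (transfer 150 payroll -> escrow): payroll: -150 - 150 = -300, escrow: 950 + 150 = 1100. Balances: payroll=-300, escrow=1100
Event 6 (deposit 50 to payroll): payroll: -300 + 50 = -250. Balances: payroll=-250, escrow=1100
Event 7 (withdraw 300 from escrow): escrow: 1100 - 300 = 800. Balances: payroll=-250, escrow=800
Event 8 (transfer 200 payroll -> escrow): payroll: -250 - 200 = -450, escrow: 800 + 200 = 1000. Balances: payroll=-450, escrow=1000

Final balance of payroll: -450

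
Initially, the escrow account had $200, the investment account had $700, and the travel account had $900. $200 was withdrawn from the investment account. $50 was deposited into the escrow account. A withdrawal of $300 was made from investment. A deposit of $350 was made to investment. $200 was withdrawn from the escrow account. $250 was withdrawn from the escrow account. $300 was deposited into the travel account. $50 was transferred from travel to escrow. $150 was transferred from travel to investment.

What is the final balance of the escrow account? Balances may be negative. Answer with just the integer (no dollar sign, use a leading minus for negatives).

Tracking account balances step by step:
Start: escrow=200, investment=700, travel=900
Event 1 (withdraw 200 from investment): investment: 700 - 200 = 500. Balances: escrow=200, investment=500, travel=900
Event 2 (deposit 50 to escrow): escrow: 200 + 50 = 250. Balances: escrow=250, investment=500, travel=900
Event 3 (withdraw 300 from investment): investment: 500 - 300 = 200. Balances: escrow=250, investment=200, travel=900
Event 4 (deposit 350 to investment): investment: 200 + 350 = 550. Balances: escrow=250, investment=550, travel=900
Event 5 (withdraw 200 from escrow): escrow: 250 - 200 = 50. Balances: escrow=50, investment=550, travel=900
Event 6 (withdraw 250 from escrow): escrow: 50 - 250 = -200. Balances: escrow=-200, investment=550, travel=900
Event 7 (deposit 300 to travel): travel: 900 + 300 = 1200. Balances: escrow=-200, investment=550, travel=1200
Event 8 (transfer 50 travel -> escrow): travel: 1200 - 50 = 1150, escrow: -200 + 50 = -150. Balances: escrow=-150, investment=550, travel=1150
Event 9 (transfer 150 travel -> investment): travel: 1150 - 150 = 1000, investment: 550 + 150 = 700. Balances: escrow=-150, investment=700, travel=1000

Final balance of escrow: -150

Answer: -150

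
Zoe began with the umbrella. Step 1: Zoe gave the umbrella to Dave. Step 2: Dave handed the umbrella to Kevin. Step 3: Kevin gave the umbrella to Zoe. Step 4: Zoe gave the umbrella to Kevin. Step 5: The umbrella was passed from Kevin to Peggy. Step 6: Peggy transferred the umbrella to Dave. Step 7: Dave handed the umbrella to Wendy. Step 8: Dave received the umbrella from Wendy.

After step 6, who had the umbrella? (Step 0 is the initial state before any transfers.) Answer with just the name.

Tracking the umbrella holder through step 6:
After step 0 (start): Zoe
After step 1: Dave
After step 2: Kevin
After step 3: Zoe
After step 4: Kevin
After step 5: Peggy
After step 6: Dave

At step 6, the holder is Dave.

Answer: Dave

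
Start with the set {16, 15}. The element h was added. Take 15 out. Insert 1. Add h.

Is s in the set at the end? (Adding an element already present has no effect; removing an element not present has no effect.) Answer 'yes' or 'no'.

Answer: no

Derivation:
Tracking the set through each operation:
Start: {15, 16}
Event 1 (add h): added. Set: {15, 16, h}
Event 2 (remove 15): removed. Set: {16, h}
Event 3 (add 1): added. Set: {1, 16, h}
Event 4 (add h): already present, no change. Set: {1, 16, h}

Final set: {1, 16, h} (size 3)
s is NOT in the final set.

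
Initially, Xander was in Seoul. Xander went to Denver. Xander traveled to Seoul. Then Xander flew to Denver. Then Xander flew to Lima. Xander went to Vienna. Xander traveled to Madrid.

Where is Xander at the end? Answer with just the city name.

Answer: Madrid

Derivation:
Tracking Xander's location:
Start: Xander is in Seoul.
After move 1: Seoul -> Denver. Xander is in Denver.
After move 2: Denver -> Seoul. Xander is in Seoul.
After move 3: Seoul -> Denver. Xander is in Denver.
After move 4: Denver -> Lima. Xander is in Lima.
After move 5: Lima -> Vienna. Xander is in Vienna.
After move 6: Vienna -> Madrid. Xander is in Madrid.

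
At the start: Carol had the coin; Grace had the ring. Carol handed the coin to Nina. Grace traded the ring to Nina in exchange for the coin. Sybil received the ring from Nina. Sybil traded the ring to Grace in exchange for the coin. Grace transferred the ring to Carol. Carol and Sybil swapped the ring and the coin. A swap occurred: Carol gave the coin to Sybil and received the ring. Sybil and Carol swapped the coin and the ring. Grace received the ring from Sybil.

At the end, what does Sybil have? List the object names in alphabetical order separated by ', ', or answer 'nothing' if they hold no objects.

Answer: nothing

Derivation:
Tracking all object holders:
Start: coin:Carol, ring:Grace
Event 1 (give coin: Carol -> Nina). State: coin:Nina, ring:Grace
Event 2 (swap ring<->coin: now ring:Nina, coin:Grace). State: coin:Grace, ring:Nina
Event 3 (give ring: Nina -> Sybil). State: coin:Grace, ring:Sybil
Event 4 (swap ring<->coin: now ring:Grace, coin:Sybil). State: coin:Sybil, ring:Grace
Event 5 (give ring: Grace -> Carol). State: coin:Sybil, ring:Carol
Event 6 (swap ring<->coin: now ring:Sybil, coin:Carol). State: coin:Carol, ring:Sybil
Event 7 (swap coin<->ring: now coin:Sybil, ring:Carol). State: coin:Sybil, ring:Carol
Event 8 (swap coin<->ring: now coin:Carol, ring:Sybil). State: coin:Carol, ring:Sybil
Event 9 (give ring: Sybil -> Grace). State: coin:Carol, ring:Grace

Final state: coin:Carol, ring:Grace
Sybil holds: (nothing).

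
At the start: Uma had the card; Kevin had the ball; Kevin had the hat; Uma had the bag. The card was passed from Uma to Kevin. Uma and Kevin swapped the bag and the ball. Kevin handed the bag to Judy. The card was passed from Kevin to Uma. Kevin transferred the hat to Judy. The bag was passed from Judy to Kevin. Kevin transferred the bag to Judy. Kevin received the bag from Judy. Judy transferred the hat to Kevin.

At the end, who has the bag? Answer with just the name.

Answer: Kevin

Derivation:
Tracking all object holders:
Start: card:Uma, ball:Kevin, hat:Kevin, bag:Uma
Event 1 (give card: Uma -> Kevin). State: card:Kevin, ball:Kevin, hat:Kevin, bag:Uma
Event 2 (swap bag<->ball: now bag:Kevin, ball:Uma). State: card:Kevin, ball:Uma, hat:Kevin, bag:Kevin
Event 3 (give bag: Kevin -> Judy). State: card:Kevin, ball:Uma, hat:Kevin, bag:Judy
Event 4 (give card: Kevin -> Uma). State: card:Uma, ball:Uma, hat:Kevin, bag:Judy
Event 5 (give hat: Kevin -> Judy). State: card:Uma, ball:Uma, hat:Judy, bag:Judy
Event 6 (give bag: Judy -> Kevin). State: card:Uma, ball:Uma, hat:Judy, bag:Kevin
Event 7 (give bag: Kevin -> Judy). State: card:Uma, ball:Uma, hat:Judy, bag:Judy
Event 8 (give bag: Judy -> Kevin). State: card:Uma, ball:Uma, hat:Judy, bag:Kevin
Event 9 (give hat: Judy -> Kevin). State: card:Uma, ball:Uma, hat:Kevin, bag:Kevin

Final state: card:Uma, ball:Uma, hat:Kevin, bag:Kevin
The bag is held by Kevin.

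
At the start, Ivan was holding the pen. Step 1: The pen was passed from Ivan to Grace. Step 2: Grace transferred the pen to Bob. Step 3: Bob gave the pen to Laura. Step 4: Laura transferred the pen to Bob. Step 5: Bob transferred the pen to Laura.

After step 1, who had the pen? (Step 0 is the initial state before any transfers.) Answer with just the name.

Tracking the pen holder through step 1:
After step 0 (start): Ivan
After step 1: Grace

At step 1, the holder is Grace.

Answer: Grace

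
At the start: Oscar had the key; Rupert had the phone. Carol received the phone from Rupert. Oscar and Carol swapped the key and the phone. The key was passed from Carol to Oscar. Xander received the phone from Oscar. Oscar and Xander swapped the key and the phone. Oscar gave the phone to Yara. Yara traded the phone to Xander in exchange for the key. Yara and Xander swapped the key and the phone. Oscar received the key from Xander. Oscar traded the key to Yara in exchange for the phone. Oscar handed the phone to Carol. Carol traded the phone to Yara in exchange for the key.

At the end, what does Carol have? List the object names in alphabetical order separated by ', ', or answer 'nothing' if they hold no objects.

Tracking all object holders:
Start: key:Oscar, phone:Rupert
Event 1 (give phone: Rupert -> Carol). State: key:Oscar, phone:Carol
Event 2 (swap key<->phone: now key:Carol, phone:Oscar). State: key:Carol, phone:Oscar
Event 3 (give key: Carol -> Oscar). State: key:Oscar, phone:Oscar
Event 4 (give phone: Oscar -> Xander). State: key:Oscar, phone:Xander
Event 5 (swap key<->phone: now key:Xander, phone:Oscar). State: key:Xander, phone:Oscar
Event 6 (give phone: Oscar -> Yara). State: key:Xander, phone:Yara
Event 7 (swap phone<->key: now phone:Xander, key:Yara). State: key:Yara, phone:Xander
Event 8 (swap key<->phone: now key:Xander, phone:Yara). State: key:Xander, phone:Yara
Event 9 (give key: Xander -> Oscar). State: key:Oscar, phone:Yara
Event 10 (swap key<->phone: now key:Yara, phone:Oscar). State: key:Yara, phone:Oscar
Event 11 (give phone: Oscar -> Carol). State: key:Yara, phone:Carol
Event 12 (swap phone<->key: now phone:Yara, key:Carol). State: key:Carol, phone:Yara

Final state: key:Carol, phone:Yara
Carol holds: key.

Answer: key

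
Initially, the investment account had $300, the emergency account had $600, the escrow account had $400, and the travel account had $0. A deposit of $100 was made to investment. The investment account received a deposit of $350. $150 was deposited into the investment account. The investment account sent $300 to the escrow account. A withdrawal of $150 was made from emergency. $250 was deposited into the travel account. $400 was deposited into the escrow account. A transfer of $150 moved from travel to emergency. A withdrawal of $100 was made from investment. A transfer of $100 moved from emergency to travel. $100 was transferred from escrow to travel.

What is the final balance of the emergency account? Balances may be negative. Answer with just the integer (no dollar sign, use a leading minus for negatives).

Answer: 500

Derivation:
Tracking account balances step by step:
Start: investment=300, emergency=600, escrow=400, travel=0
Event 1 (deposit 100 to investment): investment: 300 + 100 = 400. Balances: investment=400, emergency=600, escrow=400, travel=0
Event 2 (deposit 350 to investment): investment: 400 + 350 = 750. Balances: investment=750, emergency=600, escrow=400, travel=0
Event 3 (deposit 150 to investment): investment: 750 + 150 = 900. Balances: investment=900, emergency=600, escrow=400, travel=0
Event 4 (transfer 300 investment -> escrow): investment: 900 - 300 = 600, escrow: 400 + 300 = 700. Balances: investment=600, emergency=600, escrow=700, travel=0
Event 5 (withdraw 150 from emergency): emergency: 600 - 150 = 450. Balances: investment=600, emergency=450, escrow=700, travel=0
Event 6 (deposit 250 to travel): travel: 0 + 250 = 250. Balances: investment=600, emergency=450, escrow=700, travel=250
Event 7 (deposit 400 to escrow): escrow: 700 + 400 = 1100. Balances: investment=600, emergency=450, escrow=1100, travel=250
Event 8 (transfer 150 travel -> emergency): travel: 250 - 150 = 100, emergency: 450 + 150 = 600. Balances: investment=600, emergency=600, escrow=1100, travel=100
Event 9 (withdraw 100 from investment): investment: 600 - 100 = 500. Balances: investment=500, emergency=600, escrow=1100, travel=100
Event 10 (transfer 100 emergency -> travel): emergency: 600 - 100 = 500, travel: 100 + 100 = 200. Balances: investment=500, emergency=500, escrow=1100, travel=200
Event 11 (transfer 100 escrow -> travel): escrow: 1100 - 100 = 1000, travel: 200 + 100 = 300. Balances: investment=500, emergency=500, escrow=1000, travel=300

Final balance of emergency: 500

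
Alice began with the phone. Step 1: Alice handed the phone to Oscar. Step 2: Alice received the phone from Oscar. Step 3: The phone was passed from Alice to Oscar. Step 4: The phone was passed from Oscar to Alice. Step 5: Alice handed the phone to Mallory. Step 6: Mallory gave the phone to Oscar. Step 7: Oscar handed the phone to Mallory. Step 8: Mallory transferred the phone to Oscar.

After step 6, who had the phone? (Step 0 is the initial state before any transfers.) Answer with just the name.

Tracking the phone holder through step 6:
After step 0 (start): Alice
After step 1: Oscar
After step 2: Alice
After step 3: Oscar
After step 4: Alice
After step 5: Mallory
After step 6: Oscar

At step 6, the holder is Oscar.

Answer: Oscar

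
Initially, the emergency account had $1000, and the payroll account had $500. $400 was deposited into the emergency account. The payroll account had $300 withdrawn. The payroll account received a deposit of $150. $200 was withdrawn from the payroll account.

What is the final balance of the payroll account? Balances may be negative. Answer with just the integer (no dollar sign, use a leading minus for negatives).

Tracking account balances step by step:
Start: emergency=1000, payroll=500
Event 1 (deposit 400 to emergency): emergency: 1000 + 400 = 1400. Balances: emergency=1400, payroll=500
Event 2 (withdraw 300 from payroll): payroll: 500 - 300 = 200. Balances: emergency=1400, payroll=200
Event 3 (deposit 150 to payroll): payroll: 200 + 150 = 350. Balances: emergency=1400, payroll=350
Event 4 (withdraw 200 from payroll): payroll: 350 - 200 = 150. Balances: emergency=1400, payroll=150

Final balance of payroll: 150

Answer: 150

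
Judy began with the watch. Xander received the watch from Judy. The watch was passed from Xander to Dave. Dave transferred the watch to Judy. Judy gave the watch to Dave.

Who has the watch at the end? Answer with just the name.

Answer: Dave

Derivation:
Tracking the watch through each event:
Start: Judy has the watch.
After event 1: Xander has the watch.
After event 2: Dave has the watch.
After event 3: Judy has the watch.
After event 4: Dave has the watch.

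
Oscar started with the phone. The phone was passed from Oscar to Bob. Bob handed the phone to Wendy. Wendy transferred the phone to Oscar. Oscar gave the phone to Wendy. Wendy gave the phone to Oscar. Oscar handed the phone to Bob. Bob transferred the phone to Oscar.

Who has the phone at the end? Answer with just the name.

Answer: Oscar

Derivation:
Tracking the phone through each event:
Start: Oscar has the phone.
After event 1: Bob has the phone.
After event 2: Wendy has the phone.
After event 3: Oscar has the phone.
After event 4: Wendy has the phone.
After event 5: Oscar has the phone.
After event 6: Bob has the phone.
After event 7: Oscar has the phone.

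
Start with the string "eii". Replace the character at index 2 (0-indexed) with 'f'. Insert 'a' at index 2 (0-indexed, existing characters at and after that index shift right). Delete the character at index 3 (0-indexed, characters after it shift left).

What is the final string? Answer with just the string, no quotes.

Applying each edit step by step:
Start: "eii"
Op 1 (replace idx 2: 'i' -> 'f'): "eii" -> "eif"
Op 2 (insert 'a' at idx 2): "eif" -> "eiaf"
Op 3 (delete idx 3 = 'f'): "eiaf" -> "eia"

Answer: eia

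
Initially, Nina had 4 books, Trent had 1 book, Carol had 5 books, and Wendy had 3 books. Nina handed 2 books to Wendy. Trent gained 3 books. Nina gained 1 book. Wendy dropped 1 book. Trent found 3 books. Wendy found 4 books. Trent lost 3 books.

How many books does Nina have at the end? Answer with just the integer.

Tracking counts step by step:
Start: Nina=4, Trent=1, Carol=5, Wendy=3
Event 1 (Nina -> Wendy, 2): Nina: 4 -> 2, Wendy: 3 -> 5. State: Nina=2, Trent=1, Carol=5, Wendy=5
Event 2 (Trent +3): Trent: 1 -> 4. State: Nina=2, Trent=4, Carol=5, Wendy=5
Event 3 (Nina +1): Nina: 2 -> 3. State: Nina=3, Trent=4, Carol=5, Wendy=5
Event 4 (Wendy -1): Wendy: 5 -> 4. State: Nina=3, Trent=4, Carol=5, Wendy=4
Event 5 (Trent +3): Trent: 4 -> 7. State: Nina=3, Trent=7, Carol=5, Wendy=4
Event 6 (Wendy +4): Wendy: 4 -> 8. State: Nina=3, Trent=7, Carol=5, Wendy=8
Event 7 (Trent -3): Trent: 7 -> 4. State: Nina=3, Trent=4, Carol=5, Wendy=8

Nina's final count: 3

Answer: 3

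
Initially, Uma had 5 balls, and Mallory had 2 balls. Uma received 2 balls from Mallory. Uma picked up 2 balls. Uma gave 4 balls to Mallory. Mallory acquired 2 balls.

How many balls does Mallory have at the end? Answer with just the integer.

Answer: 6

Derivation:
Tracking counts step by step:
Start: Uma=5, Mallory=2
Event 1 (Mallory -> Uma, 2): Mallory: 2 -> 0, Uma: 5 -> 7. State: Uma=7, Mallory=0
Event 2 (Uma +2): Uma: 7 -> 9. State: Uma=9, Mallory=0
Event 3 (Uma -> Mallory, 4): Uma: 9 -> 5, Mallory: 0 -> 4. State: Uma=5, Mallory=4
Event 4 (Mallory +2): Mallory: 4 -> 6. State: Uma=5, Mallory=6

Mallory's final count: 6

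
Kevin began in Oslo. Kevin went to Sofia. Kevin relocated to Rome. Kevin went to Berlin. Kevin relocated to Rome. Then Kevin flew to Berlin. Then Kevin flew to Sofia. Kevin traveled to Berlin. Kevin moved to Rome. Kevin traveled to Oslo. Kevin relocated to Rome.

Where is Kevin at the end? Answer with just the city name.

Answer: Rome

Derivation:
Tracking Kevin's location:
Start: Kevin is in Oslo.
After move 1: Oslo -> Sofia. Kevin is in Sofia.
After move 2: Sofia -> Rome. Kevin is in Rome.
After move 3: Rome -> Berlin. Kevin is in Berlin.
After move 4: Berlin -> Rome. Kevin is in Rome.
After move 5: Rome -> Berlin. Kevin is in Berlin.
After move 6: Berlin -> Sofia. Kevin is in Sofia.
After move 7: Sofia -> Berlin. Kevin is in Berlin.
After move 8: Berlin -> Rome. Kevin is in Rome.
After move 9: Rome -> Oslo. Kevin is in Oslo.
After move 10: Oslo -> Rome. Kevin is in Rome.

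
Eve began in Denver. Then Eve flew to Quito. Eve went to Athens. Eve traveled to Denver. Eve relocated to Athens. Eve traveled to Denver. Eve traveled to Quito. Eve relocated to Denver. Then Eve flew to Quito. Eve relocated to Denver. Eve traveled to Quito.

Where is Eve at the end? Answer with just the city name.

Answer: Quito

Derivation:
Tracking Eve's location:
Start: Eve is in Denver.
After move 1: Denver -> Quito. Eve is in Quito.
After move 2: Quito -> Athens. Eve is in Athens.
After move 3: Athens -> Denver. Eve is in Denver.
After move 4: Denver -> Athens. Eve is in Athens.
After move 5: Athens -> Denver. Eve is in Denver.
After move 6: Denver -> Quito. Eve is in Quito.
After move 7: Quito -> Denver. Eve is in Denver.
After move 8: Denver -> Quito. Eve is in Quito.
After move 9: Quito -> Denver. Eve is in Denver.
After move 10: Denver -> Quito. Eve is in Quito.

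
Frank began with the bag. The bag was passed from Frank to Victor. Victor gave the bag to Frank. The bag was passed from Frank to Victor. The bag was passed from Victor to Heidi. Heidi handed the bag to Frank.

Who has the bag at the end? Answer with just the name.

Tracking the bag through each event:
Start: Frank has the bag.
After event 1: Victor has the bag.
After event 2: Frank has the bag.
After event 3: Victor has the bag.
After event 4: Heidi has the bag.
After event 5: Frank has the bag.

Answer: Frank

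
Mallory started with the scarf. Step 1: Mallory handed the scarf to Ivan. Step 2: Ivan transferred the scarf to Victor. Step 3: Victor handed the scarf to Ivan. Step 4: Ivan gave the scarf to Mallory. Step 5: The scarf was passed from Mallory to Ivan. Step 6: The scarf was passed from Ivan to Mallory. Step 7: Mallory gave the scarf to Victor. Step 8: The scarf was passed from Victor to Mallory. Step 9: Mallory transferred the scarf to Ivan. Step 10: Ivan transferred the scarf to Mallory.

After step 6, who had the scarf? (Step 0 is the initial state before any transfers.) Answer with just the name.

Tracking the scarf holder through step 6:
After step 0 (start): Mallory
After step 1: Ivan
After step 2: Victor
After step 3: Ivan
After step 4: Mallory
After step 5: Ivan
After step 6: Mallory

At step 6, the holder is Mallory.

Answer: Mallory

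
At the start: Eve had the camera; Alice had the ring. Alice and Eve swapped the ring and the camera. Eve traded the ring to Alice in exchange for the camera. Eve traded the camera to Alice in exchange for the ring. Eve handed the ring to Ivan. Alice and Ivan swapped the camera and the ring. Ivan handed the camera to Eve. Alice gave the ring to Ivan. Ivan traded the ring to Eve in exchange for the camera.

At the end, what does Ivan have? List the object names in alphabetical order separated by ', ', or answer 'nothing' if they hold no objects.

Answer: camera

Derivation:
Tracking all object holders:
Start: camera:Eve, ring:Alice
Event 1 (swap ring<->camera: now ring:Eve, camera:Alice). State: camera:Alice, ring:Eve
Event 2 (swap ring<->camera: now ring:Alice, camera:Eve). State: camera:Eve, ring:Alice
Event 3 (swap camera<->ring: now camera:Alice, ring:Eve). State: camera:Alice, ring:Eve
Event 4 (give ring: Eve -> Ivan). State: camera:Alice, ring:Ivan
Event 5 (swap camera<->ring: now camera:Ivan, ring:Alice). State: camera:Ivan, ring:Alice
Event 6 (give camera: Ivan -> Eve). State: camera:Eve, ring:Alice
Event 7 (give ring: Alice -> Ivan). State: camera:Eve, ring:Ivan
Event 8 (swap ring<->camera: now ring:Eve, camera:Ivan). State: camera:Ivan, ring:Eve

Final state: camera:Ivan, ring:Eve
Ivan holds: camera.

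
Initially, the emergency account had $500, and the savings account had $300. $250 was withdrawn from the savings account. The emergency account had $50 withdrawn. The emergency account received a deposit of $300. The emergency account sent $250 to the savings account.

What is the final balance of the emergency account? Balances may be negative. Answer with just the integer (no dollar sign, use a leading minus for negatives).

Answer: 500

Derivation:
Tracking account balances step by step:
Start: emergency=500, savings=300
Event 1 (withdraw 250 from savings): savings: 300 - 250 = 50. Balances: emergency=500, savings=50
Event 2 (withdraw 50 from emergency): emergency: 500 - 50 = 450. Balances: emergency=450, savings=50
Event 3 (deposit 300 to emergency): emergency: 450 + 300 = 750. Balances: emergency=750, savings=50
Event 4 (transfer 250 emergency -> savings): emergency: 750 - 250 = 500, savings: 50 + 250 = 300. Balances: emergency=500, savings=300

Final balance of emergency: 500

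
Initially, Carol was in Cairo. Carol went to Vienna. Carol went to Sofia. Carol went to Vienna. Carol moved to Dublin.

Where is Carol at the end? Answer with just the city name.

Answer: Dublin

Derivation:
Tracking Carol's location:
Start: Carol is in Cairo.
After move 1: Cairo -> Vienna. Carol is in Vienna.
After move 2: Vienna -> Sofia. Carol is in Sofia.
After move 3: Sofia -> Vienna. Carol is in Vienna.
After move 4: Vienna -> Dublin. Carol is in Dublin.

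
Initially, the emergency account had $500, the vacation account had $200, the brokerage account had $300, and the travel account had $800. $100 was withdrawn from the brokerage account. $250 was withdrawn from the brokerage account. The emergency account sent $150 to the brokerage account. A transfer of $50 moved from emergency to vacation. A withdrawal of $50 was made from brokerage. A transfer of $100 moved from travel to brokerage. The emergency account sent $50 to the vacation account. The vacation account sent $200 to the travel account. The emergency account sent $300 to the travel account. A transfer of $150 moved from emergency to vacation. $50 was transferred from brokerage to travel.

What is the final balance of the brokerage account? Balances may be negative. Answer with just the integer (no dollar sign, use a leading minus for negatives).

Tracking account balances step by step:
Start: emergency=500, vacation=200, brokerage=300, travel=800
Event 1 (withdraw 100 from brokerage): brokerage: 300 - 100 = 200. Balances: emergency=500, vacation=200, brokerage=200, travel=800
Event 2 (withdraw 250 from brokerage): brokerage: 200 - 250 = -50. Balances: emergency=500, vacation=200, brokerage=-50, travel=800
Event 3 (transfer 150 emergency -> brokerage): emergency: 500 - 150 = 350, brokerage: -50 + 150 = 100. Balances: emergency=350, vacation=200, brokerage=100, travel=800
Event 4 (transfer 50 emergency -> vacation): emergency: 350 - 50 = 300, vacation: 200 + 50 = 250. Balances: emergency=300, vacation=250, brokerage=100, travel=800
Event 5 (withdraw 50 from brokerage): brokerage: 100 - 50 = 50. Balances: emergency=300, vacation=250, brokerage=50, travel=800
Event 6 (transfer 100 travel -> brokerage): travel: 800 - 100 = 700, brokerage: 50 + 100 = 150. Balances: emergency=300, vacation=250, brokerage=150, travel=700
Event 7 (transfer 50 emergency -> vacation): emergency: 300 - 50 = 250, vacation: 250 + 50 = 300. Balances: emergency=250, vacation=300, brokerage=150, travel=700
Event 8 (transfer 200 vacation -> travel): vacation: 300 - 200 = 100, travel: 700 + 200 = 900. Balances: emergency=250, vacation=100, brokerage=150, travel=900
Event 9 (transfer 300 emergency -> travel): emergency: 250 - 300 = -50, travel: 900 + 300 = 1200. Balances: emergency=-50, vacation=100, brokerage=150, travel=1200
Event 10 (transfer 150 emergency -> vacation): emergency: -50 - 150 = -200, vacation: 100 + 150 = 250. Balances: emergency=-200, vacation=250, brokerage=150, travel=1200
Event 11 (transfer 50 brokerage -> travel): brokerage: 150 - 50 = 100, travel: 1200 + 50 = 1250. Balances: emergency=-200, vacation=250, brokerage=100, travel=1250

Final balance of brokerage: 100

Answer: 100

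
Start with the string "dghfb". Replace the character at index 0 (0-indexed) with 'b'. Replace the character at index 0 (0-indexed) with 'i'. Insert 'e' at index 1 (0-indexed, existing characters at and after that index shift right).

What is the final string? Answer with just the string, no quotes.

Answer: ieghfb

Derivation:
Applying each edit step by step:
Start: "dghfb"
Op 1 (replace idx 0: 'd' -> 'b'): "dghfb" -> "bghfb"
Op 2 (replace idx 0: 'b' -> 'i'): "bghfb" -> "ighfb"
Op 3 (insert 'e' at idx 1): "ighfb" -> "ieghfb"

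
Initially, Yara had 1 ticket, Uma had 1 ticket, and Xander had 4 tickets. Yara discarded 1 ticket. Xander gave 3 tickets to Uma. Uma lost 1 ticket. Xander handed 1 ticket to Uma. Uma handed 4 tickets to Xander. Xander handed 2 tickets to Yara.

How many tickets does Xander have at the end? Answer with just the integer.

Tracking counts step by step:
Start: Yara=1, Uma=1, Xander=4
Event 1 (Yara -1): Yara: 1 -> 0. State: Yara=0, Uma=1, Xander=4
Event 2 (Xander -> Uma, 3): Xander: 4 -> 1, Uma: 1 -> 4. State: Yara=0, Uma=4, Xander=1
Event 3 (Uma -1): Uma: 4 -> 3. State: Yara=0, Uma=3, Xander=1
Event 4 (Xander -> Uma, 1): Xander: 1 -> 0, Uma: 3 -> 4. State: Yara=0, Uma=4, Xander=0
Event 5 (Uma -> Xander, 4): Uma: 4 -> 0, Xander: 0 -> 4. State: Yara=0, Uma=0, Xander=4
Event 6 (Xander -> Yara, 2): Xander: 4 -> 2, Yara: 0 -> 2. State: Yara=2, Uma=0, Xander=2

Xander's final count: 2

Answer: 2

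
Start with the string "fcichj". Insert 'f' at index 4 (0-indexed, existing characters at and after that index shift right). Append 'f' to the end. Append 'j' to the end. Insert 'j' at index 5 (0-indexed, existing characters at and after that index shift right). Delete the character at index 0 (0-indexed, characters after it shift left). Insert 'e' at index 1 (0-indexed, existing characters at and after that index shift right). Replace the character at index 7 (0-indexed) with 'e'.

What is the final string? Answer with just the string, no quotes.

Answer: ceicfjhefj

Derivation:
Applying each edit step by step:
Start: "fcichj"
Op 1 (insert 'f' at idx 4): "fcichj" -> "fcicfhj"
Op 2 (append 'f'): "fcicfhj" -> "fcicfhjf"
Op 3 (append 'j'): "fcicfhjf" -> "fcicfhjfj"
Op 4 (insert 'j' at idx 5): "fcicfhjfj" -> "fcicfjhjfj"
Op 5 (delete idx 0 = 'f'): "fcicfjhjfj" -> "cicfjhjfj"
Op 6 (insert 'e' at idx 1): "cicfjhjfj" -> "ceicfjhjfj"
Op 7 (replace idx 7: 'j' -> 'e'): "ceicfjhjfj" -> "ceicfjhefj"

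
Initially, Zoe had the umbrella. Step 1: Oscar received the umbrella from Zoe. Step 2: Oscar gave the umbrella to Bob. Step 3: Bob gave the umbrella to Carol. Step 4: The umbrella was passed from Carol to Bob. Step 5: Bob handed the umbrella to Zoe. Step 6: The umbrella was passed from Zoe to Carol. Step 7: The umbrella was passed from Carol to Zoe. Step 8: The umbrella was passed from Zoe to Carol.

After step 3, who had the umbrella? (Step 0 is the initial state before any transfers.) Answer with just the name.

Tracking the umbrella holder through step 3:
After step 0 (start): Zoe
After step 1: Oscar
After step 2: Bob
After step 3: Carol

At step 3, the holder is Carol.

Answer: Carol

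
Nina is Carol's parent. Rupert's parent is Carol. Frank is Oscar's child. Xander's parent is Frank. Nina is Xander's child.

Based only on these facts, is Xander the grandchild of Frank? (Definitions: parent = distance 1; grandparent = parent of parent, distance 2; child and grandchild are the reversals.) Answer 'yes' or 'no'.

Answer: no

Derivation:
Reconstructing the parent chain from the given facts:
  Oscar -> Frank -> Xander -> Nina -> Carol -> Rupert
(each arrow means 'parent of the next')
Positions in the chain (0 = top):
  position of Oscar: 0
  position of Frank: 1
  position of Xander: 2
  position of Nina: 3
  position of Carol: 4
  position of Rupert: 5

Xander is at position 2, Frank is at position 1; signed distance (j - i) = -1.
'grandchild' requires j - i = -2. Actual distance is -1, so the relation does NOT hold.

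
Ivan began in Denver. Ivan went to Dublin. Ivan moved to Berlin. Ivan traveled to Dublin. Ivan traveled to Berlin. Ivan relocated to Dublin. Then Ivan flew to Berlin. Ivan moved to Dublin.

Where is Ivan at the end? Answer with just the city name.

Answer: Dublin

Derivation:
Tracking Ivan's location:
Start: Ivan is in Denver.
After move 1: Denver -> Dublin. Ivan is in Dublin.
After move 2: Dublin -> Berlin. Ivan is in Berlin.
After move 3: Berlin -> Dublin. Ivan is in Dublin.
After move 4: Dublin -> Berlin. Ivan is in Berlin.
After move 5: Berlin -> Dublin. Ivan is in Dublin.
After move 6: Dublin -> Berlin. Ivan is in Berlin.
After move 7: Berlin -> Dublin. Ivan is in Dublin.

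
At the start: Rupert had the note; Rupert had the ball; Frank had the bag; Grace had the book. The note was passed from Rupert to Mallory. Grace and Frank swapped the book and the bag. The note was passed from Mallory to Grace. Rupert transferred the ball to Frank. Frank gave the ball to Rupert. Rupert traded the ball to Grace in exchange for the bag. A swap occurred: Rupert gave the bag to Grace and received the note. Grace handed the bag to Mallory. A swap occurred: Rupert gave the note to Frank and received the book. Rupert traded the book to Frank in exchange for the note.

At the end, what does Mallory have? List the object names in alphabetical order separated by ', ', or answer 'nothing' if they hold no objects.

Answer: bag

Derivation:
Tracking all object holders:
Start: note:Rupert, ball:Rupert, bag:Frank, book:Grace
Event 1 (give note: Rupert -> Mallory). State: note:Mallory, ball:Rupert, bag:Frank, book:Grace
Event 2 (swap book<->bag: now book:Frank, bag:Grace). State: note:Mallory, ball:Rupert, bag:Grace, book:Frank
Event 3 (give note: Mallory -> Grace). State: note:Grace, ball:Rupert, bag:Grace, book:Frank
Event 4 (give ball: Rupert -> Frank). State: note:Grace, ball:Frank, bag:Grace, book:Frank
Event 5 (give ball: Frank -> Rupert). State: note:Grace, ball:Rupert, bag:Grace, book:Frank
Event 6 (swap ball<->bag: now ball:Grace, bag:Rupert). State: note:Grace, ball:Grace, bag:Rupert, book:Frank
Event 7 (swap bag<->note: now bag:Grace, note:Rupert). State: note:Rupert, ball:Grace, bag:Grace, book:Frank
Event 8 (give bag: Grace -> Mallory). State: note:Rupert, ball:Grace, bag:Mallory, book:Frank
Event 9 (swap note<->book: now note:Frank, book:Rupert). State: note:Frank, ball:Grace, bag:Mallory, book:Rupert
Event 10 (swap book<->note: now book:Frank, note:Rupert). State: note:Rupert, ball:Grace, bag:Mallory, book:Frank

Final state: note:Rupert, ball:Grace, bag:Mallory, book:Frank
Mallory holds: bag.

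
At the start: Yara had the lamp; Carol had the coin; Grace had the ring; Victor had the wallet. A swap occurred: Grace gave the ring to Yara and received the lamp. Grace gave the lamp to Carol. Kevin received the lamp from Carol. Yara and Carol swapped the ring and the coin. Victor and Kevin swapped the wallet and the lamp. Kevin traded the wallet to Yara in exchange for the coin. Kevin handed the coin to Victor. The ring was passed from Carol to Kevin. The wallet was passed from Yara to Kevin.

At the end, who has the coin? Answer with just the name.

Tracking all object holders:
Start: lamp:Yara, coin:Carol, ring:Grace, wallet:Victor
Event 1 (swap ring<->lamp: now ring:Yara, lamp:Grace). State: lamp:Grace, coin:Carol, ring:Yara, wallet:Victor
Event 2 (give lamp: Grace -> Carol). State: lamp:Carol, coin:Carol, ring:Yara, wallet:Victor
Event 3 (give lamp: Carol -> Kevin). State: lamp:Kevin, coin:Carol, ring:Yara, wallet:Victor
Event 4 (swap ring<->coin: now ring:Carol, coin:Yara). State: lamp:Kevin, coin:Yara, ring:Carol, wallet:Victor
Event 5 (swap wallet<->lamp: now wallet:Kevin, lamp:Victor). State: lamp:Victor, coin:Yara, ring:Carol, wallet:Kevin
Event 6 (swap wallet<->coin: now wallet:Yara, coin:Kevin). State: lamp:Victor, coin:Kevin, ring:Carol, wallet:Yara
Event 7 (give coin: Kevin -> Victor). State: lamp:Victor, coin:Victor, ring:Carol, wallet:Yara
Event 8 (give ring: Carol -> Kevin). State: lamp:Victor, coin:Victor, ring:Kevin, wallet:Yara
Event 9 (give wallet: Yara -> Kevin). State: lamp:Victor, coin:Victor, ring:Kevin, wallet:Kevin

Final state: lamp:Victor, coin:Victor, ring:Kevin, wallet:Kevin
The coin is held by Victor.

Answer: Victor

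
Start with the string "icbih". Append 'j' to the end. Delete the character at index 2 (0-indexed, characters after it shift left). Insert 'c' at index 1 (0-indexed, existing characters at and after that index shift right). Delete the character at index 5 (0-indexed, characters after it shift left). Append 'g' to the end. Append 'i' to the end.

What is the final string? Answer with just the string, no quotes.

Applying each edit step by step:
Start: "icbih"
Op 1 (append 'j'): "icbih" -> "icbihj"
Op 2 (delete idx 2 = 'b'): "icbihj" -> "icihj"
Op 3 (insert 'c' at idx 1): "icihj" -> "iccihj"
Op 4 (delete idx 5 = 'j'): "iccihj" -> "iccih"
Op 5 (append 'g'): "iccih" -> "iccihg"
Op 6 (append 'i'): "iccihg" -> "iccihgi"

Answer: iccihgi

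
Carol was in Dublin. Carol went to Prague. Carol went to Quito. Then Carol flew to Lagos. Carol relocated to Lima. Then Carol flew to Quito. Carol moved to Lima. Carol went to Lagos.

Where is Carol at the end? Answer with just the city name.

Answer: Lagos

Derivation:
Tracking Carol's location:
Start: Carol is in Dublin.
After move 1: Dublin -> Prague. Carol is in Prague.
After move 2: Prague -> Quito. Carol is in Quito.
After move 3: Quito -> Lagos. Carol is in Lagos.
After move 4: Lagos -> Lima. Carol is in Lima.
After move 5: Lima -> Quito. Carol is in Quito.
After move 6: Quito -> Lima. Carol is in Lima.
After move 7: Lima -> Lagos. Carol is in Lagos.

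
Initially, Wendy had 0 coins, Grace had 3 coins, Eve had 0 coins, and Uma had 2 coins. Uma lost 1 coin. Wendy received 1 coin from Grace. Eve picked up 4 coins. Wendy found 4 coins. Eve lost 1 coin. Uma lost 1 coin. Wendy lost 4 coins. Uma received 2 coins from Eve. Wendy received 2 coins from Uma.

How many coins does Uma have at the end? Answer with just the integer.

Answer: 0

Derivation:
Tracking counts step by step:
Start: Wendy=0, Grace=3, Eve=0, Uma=2
Event 1 (Uma -1): Uma: 2 -> 1. State: Wendy=0, Grace=3, Eve=0, Uma=1
Event 2 (Grace -> Wendy, 1): Grace: 3 -> 2, Wendy: 0 -> 1. State: Wendy=1, Grace=2, Eve=0, Uma=1
Event 3 (Eve +4): Eve: 0 -> 4. State: Wendy=1, Grace=2, Eve=4, Uma=1
Event 4 (Wendy +4): Wendy: 1 -> 5. State: Wendy=5, Grace=2, Eve=4, Uma=1
Event 5 (Eve -1): Eve: 4 -> 3. State: Wendy=5, Grace=2, Eve=3, Uma=1
Event 6 (Uma -1): Uma: 1 -> 0. State: Wendy=5, Grace=2, Eve=3, Uma=0
Event 7 (Wendy -4): Wendy: 5 -> 1. State: Wendy=1, Grace=2, Eve=3, Uma=0
Event 8 (Eve -> Uma, 2): Eve: 3 -> 1, Uma: 0 -> 2. State: Wendy=1, Grace=2, Eve=1, Uma=2
Event 9 (Uma -> Wendy, 2): Uma: 2 -> 0, Wendy: 1 -> 3. State: Wendy=3, Grace=2, Eve=1, Uma=0

Uma's final count: 0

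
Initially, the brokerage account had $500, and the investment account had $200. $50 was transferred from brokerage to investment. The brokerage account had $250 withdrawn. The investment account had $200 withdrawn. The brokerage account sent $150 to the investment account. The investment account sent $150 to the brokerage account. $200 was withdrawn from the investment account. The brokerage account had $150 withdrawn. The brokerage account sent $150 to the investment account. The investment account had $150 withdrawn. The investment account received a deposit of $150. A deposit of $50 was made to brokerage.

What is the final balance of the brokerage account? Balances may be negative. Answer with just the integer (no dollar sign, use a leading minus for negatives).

Tracking account balances step by step:
Start: brokerage=500, investment=200
Event 1 (transfer 50 brokerage -> investment): brokerage: 500 - 50 = 450, investment: 200 + 50 = 250. Balances: brokerage=450, investment=250
Event 2 (withdraw 250 from brokerage): brokerage: 450 - 250 = 200. Balances: brokerage=200, investment=250
Event 3 (withdraw 200 from investment): investment: 250 - 200 = 50. Balances: brokerage=200, investment=50
Event 4 (transfer 150 brokerage -> investment): brokerage: 200 - 150 = 50, investment: 50 + 150 = 200. Balances: brokerage=50, investment=200
Event 5 (transfer 150 investment -> brokerage): investment: 200 - 150 = 50, brokerage: 50 + 150 = 200. Balances: brokerage=200, investment=50
Event 6 (withdraw 200 from investment): investment: 50 - 200 = -150. Balances: brokerage=200, investment=-150
Event 7 (withdraw 150 from brokerage): brokerage: 200 - 150 = 50. Balances: brokerage=50, investment=-150
Event 8 (transfer 150 brokerage -> investment): brokerage: 50 - 150 = -100, investment: -150 + 150 = 0. Balances: brokerage=-100, investment=0
Event 9 (withdraw 150 from investment): investment: 0 - 150 = -150. Balances: brokerage=-100, investment=-150
Event 10 (deposit 150 to investment): investment: -150 + 150 = 0. Balances: brokerage=-100, investment=0
Event 11 (deposit 50 to brokerage): brokerage: -100 + 50 = -50. Balances: brokerage=-50, investment=0

Final balance of brokerage: -50

Answer: -50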